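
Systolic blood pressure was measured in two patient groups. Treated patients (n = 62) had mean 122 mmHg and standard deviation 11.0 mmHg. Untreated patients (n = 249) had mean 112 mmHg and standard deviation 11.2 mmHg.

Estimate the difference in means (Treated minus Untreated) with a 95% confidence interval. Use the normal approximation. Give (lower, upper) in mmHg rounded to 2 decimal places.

(6.93, 13.07)

SE₁ = s₁/√n₁ = 11.0/√62 = 1.3970; SE₂ = 11.2/√249 = 0.7098.
Independent samples, unequal variances: SE_diff = √(SE₁² + SE₂²) = √(1.951609 + 0.50381604) = 1.5670.
z* = 1.960, so margin of error = 1.960 × 1.5670 = 3.0713.
Difference in means = 122 − 112 = 10.0000.
10.0000 ± 3.0713 → (6.93, 13.07).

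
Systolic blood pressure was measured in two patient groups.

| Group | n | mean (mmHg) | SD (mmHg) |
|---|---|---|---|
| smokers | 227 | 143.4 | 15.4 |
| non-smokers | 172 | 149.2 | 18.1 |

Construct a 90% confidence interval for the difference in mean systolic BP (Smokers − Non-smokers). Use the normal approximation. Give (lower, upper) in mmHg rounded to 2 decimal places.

(-8.63, -2.97)

Per-group SEs: s₁/√n₁ = 15.4/√227 = 1.0221, s₂/√n₂ = 18.1/√172 = 1.3801.
Unpooled SE of the difference: √(1.04468841 + 1.90467601) = 1.7174.
Margin of error = z* · SE = 1.645 × 1.7174 = 2.8251.
x̄₁ − x̄₂ = 143.4 − 149.2 = -5.8000.
CI: -5.8000 ± 2.8251 = (-8.63, -2.97).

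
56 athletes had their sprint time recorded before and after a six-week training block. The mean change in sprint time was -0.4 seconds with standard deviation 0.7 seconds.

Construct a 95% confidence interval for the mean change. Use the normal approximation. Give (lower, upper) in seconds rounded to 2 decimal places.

(-0.58, -0.22)

This is a matched-pairs design, so SE = s_d/√n = 0.7/√56 = 0.0935.
Margin = 1.960 × 0.0935 = 0.1833; the interval is -0.4 ± 0.1833 = (-0.58, -0.22).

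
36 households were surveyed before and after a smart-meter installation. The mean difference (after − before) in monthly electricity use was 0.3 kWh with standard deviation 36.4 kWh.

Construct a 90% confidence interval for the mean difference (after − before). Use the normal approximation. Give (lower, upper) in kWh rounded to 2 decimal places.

This is a matched-pairs design, so SE = s_d/√n = 36.4/√36 = 6.0667.
Margin = 1.645 × 6.0667 = 9.9797; the interval is 0.3 ± 9.9797 = (-9.68, 10.28).

(-9.68, 10.28)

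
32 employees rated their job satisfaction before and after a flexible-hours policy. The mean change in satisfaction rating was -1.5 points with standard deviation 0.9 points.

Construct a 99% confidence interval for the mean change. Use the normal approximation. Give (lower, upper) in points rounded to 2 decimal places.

This is a matched-pairs design, so SE = s_d/√n = 0.9/√32 = 0.1591.
Margin = 2.576 × 0.1591 = 0.4098; the interval is -1.5 ± 0.4098 = (-1.91, -1.09).

(-1.91, -1.09)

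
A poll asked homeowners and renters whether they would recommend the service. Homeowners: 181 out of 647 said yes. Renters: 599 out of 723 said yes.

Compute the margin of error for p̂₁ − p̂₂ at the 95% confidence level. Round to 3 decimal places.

0.044

First, p̂₁ = 181/647 = 0.2798; p̂₂ = 599/723 = 0.8285.
The two standard errors are √(0.2798×0.7202/647) = 0.01765 and √(0.8285×0.1715/723) = 0.01402.
Because the samples are independent, SE_diff = √(0.01765² + 0.01402²) = 0.02254.
Using z* = 1.960 for 95%, ME = 1.960 × 0.02254 = 0.04418.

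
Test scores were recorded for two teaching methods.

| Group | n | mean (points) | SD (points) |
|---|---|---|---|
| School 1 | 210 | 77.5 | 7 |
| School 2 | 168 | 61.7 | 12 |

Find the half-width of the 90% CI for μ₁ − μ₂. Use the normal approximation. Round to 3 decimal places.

1.718

Standard errors of each mean: 7/√210 = 0.4830 and 12/√168 = 0.9258.
SE(x̄₁ − x̄₂) = √(0.4830² + 0.9258²) = 1.0442 for independent samples with unequal variances.
With z* = 1.645, the margin is 1.645 × 1.0442 = 1.7177.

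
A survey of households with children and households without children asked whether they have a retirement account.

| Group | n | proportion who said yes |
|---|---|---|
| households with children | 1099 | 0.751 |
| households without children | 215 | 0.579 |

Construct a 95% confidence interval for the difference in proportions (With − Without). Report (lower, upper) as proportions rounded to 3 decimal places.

Each SE is √(p̂(1−p̂)/n): √(0.7510·0.2490/1099) = 0.01304 and √(0.5790·0.4210/215) = 0.03367.
SE(p̂₁ − p̂₂) = √(SE₁² + SE₂²) = √(0.0001700416 + 0.0011336689) = 0.03611, since the two samples are independent.
At 95% confidence z* = 1.960; margin = 1.960 × 0.03611 = 0.07078.
The difference is 0.7510 − 0.5790 = 0.1720, so the interval is 0.1720 ± 0.07078 = (0.101, 0.243).

(0.101, 0.243)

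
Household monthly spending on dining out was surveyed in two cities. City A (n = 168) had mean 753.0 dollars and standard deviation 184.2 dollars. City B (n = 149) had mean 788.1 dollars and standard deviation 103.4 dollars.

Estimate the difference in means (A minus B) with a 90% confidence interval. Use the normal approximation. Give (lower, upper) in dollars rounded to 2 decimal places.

Standard errors of each mean: 184.2/√168 = 14.2113 and 103.4/√149 = 8.4709.
SE(x̄₁ − x̄₂) = √(14.2113² + 8.4709²) = 16.5444 for independent samples with unequal variances.
With z* = 1.645, the margin is 1.645 × 16.5444 = 27.2155.
x̄₁ − x̄₂ = 753.0 − 788.1 = -35.1000; the interval is -35.1000 ± 27.2155 = (-62.32, -7.88).

(-62.32, -7.88)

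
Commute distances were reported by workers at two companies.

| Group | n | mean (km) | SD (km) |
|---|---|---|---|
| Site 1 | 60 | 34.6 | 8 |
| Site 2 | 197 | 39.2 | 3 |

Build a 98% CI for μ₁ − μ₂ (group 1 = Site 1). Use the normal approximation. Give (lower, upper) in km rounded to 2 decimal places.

(-7.05, -2.15)

Per-group SEs: s₁/√n₁ = 8/√60 = 1.0328, s₂/√n₂ = 3/√197 = 0.2137.
Unpooled SE of the difference: √(1.06667584 + 0.04566769) = 1.0547.
Margin of error = z* · SE = 2.326 × 1.0547 = 2.4532.
x̄₁ − x̄₂ = 34.6 − 39.2 = -4.6000.
CI: -4.6000 ± 2.4532 = (-7.05, -2.15).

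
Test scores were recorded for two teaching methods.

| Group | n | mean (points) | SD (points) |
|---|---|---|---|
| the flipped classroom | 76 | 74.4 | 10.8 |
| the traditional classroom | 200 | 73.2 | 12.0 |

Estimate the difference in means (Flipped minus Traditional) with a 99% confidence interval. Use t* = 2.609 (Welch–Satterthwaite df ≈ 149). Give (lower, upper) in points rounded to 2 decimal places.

Per-group SEs: s₁/√n₁ = 10.8/√76 = 1.2388, s₂/√n₂ = 12.0/√200 = 0.8485.
Unpooled SE of the difference: √(1.53462544 + 0.71995225) = 1.5015.
Margin of error = t* · SE = 2.609 × 1.5015 = 3.9174.
x̄₁ − x̄₂ = 74.4 − 73.2 = 1.2000.
CI: 1.2000 ± 3.9174 = (-2.72, 5.12).

(-2.72, 5.12)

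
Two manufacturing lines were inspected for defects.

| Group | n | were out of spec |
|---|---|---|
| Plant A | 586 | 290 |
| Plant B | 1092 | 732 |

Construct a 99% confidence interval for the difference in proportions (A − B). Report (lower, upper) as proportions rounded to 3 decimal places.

p̂₁ = 290/586 = 0.4949 and p̂₂ = 732/1092 = 0.6703.
SE₁ = √(p̂₁(1−p̂₁)/n₁) = √(0.4949·0.5051/586) = 0.02065; SE₂ = √(0.6703·0.3297/1092) = 0.01423.
Independent samples: SE of the difference = √(SE₁² + SE₂²) = √(0.0004264225 + 0.0002024929) = 0.02508.
z* for 99% confidence is 2.576, so the margin of error is 2.576 × 0.02508 = 0.06461.
Point estimate p̂₁ − p̂₂ = 0.4949 − 0.6703 = -0.1754.
-0.1754 ± 0.06461 → (-0.240, -0.111).

(-0.240, -0.111)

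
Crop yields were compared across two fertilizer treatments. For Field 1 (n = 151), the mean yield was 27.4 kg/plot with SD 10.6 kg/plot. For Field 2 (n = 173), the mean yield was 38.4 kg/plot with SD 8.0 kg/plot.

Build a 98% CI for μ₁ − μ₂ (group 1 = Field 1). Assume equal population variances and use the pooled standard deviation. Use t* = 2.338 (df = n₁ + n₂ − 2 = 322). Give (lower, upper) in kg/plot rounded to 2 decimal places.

Pooled variance s_p² = [150·10.6² + 172·8.0²] / (151+173−2) = 86.5280, so s_p = 9.3020.
SE_diff = s_p·√(1/n₁ + 1/n₂) = 9.3020·√(1/151 + 1/173) = 1.0359.
t* = 2.338; margin = 2.338 × 1.0359 = 2.4219.
Difference = 27.4 − 38.4 = -11.0000.
-11.0000 ± 2.4219 → (-13.42, -8.58).

(-13.42, -8.58)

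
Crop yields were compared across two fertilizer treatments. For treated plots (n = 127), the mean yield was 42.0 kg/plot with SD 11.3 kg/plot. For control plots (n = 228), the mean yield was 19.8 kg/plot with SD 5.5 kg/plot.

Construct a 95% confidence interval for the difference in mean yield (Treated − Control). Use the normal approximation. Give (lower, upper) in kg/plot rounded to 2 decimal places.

Per-group SEs: s₁/√n₁ = 11.3/√127 = 1.0027, s₂/√n₂ = 5.5/√228 = 0.3642.
Unpooled SE of the difference: √(1.00540729 + 0.13264164) = 1.0668.
Margin of error = z* · SE = 1.960 × 1.0668 = 2.0909.
x̄₁ − x̄₂ = 42.0 − 19.8 = 22.2000.
CI: 22.2000 ± 2.0909 = (20.11, 24.29).

(20.11, 24.29)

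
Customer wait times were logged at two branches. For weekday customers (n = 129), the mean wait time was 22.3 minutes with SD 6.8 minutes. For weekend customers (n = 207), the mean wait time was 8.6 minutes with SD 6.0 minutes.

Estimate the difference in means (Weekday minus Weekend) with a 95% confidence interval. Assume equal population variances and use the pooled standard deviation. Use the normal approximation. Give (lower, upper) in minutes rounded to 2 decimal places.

s_p = √[((n₁−1)s₁² + (n₂−1)s₂²)/(n₁+n₂−2)] = √[(128·6.8² + 206·6.0²)/334] = 6.3186.
SE = 6.3186·√(1/129 + 1/207) = 0.7088.
With z* = 1.960, margin = 1.960 × 0.7088 = 1.3892.
x̄₁ − x̄₂ = 22.3 − 8.6 = 13.7000; interval 13.7000 ± 1.3892 = (12.31, 15.09).

(12.31, 15.09)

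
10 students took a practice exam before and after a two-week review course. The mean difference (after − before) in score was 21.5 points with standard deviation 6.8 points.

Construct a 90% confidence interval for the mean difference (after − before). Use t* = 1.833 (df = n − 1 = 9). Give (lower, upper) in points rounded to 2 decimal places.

This is a matched-pairs design, so SE = s_d/√n = 6.8/√10 = 2.1503.
Margin = 1.833 × 2.1503 = 3.9415; the interval is 21.5 ± 3.9415 = (17.56, 25.44).

(17.56, 25.44)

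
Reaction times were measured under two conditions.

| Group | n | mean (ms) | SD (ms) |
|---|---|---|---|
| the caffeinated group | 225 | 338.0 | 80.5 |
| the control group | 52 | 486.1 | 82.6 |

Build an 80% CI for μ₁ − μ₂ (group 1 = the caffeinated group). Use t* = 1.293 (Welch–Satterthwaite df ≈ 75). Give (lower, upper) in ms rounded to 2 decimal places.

(-164.46, -131.74)

SE₁ = s₁/√n₁ = 80.5/√225 = 5.3667; SE₂ = 82.6/√52 = 11.4546.
Independent samples, unequal variances: SE_diff = √(SE₁² + SE₂²) = √(28.80146889 + 131.20786116) = 12.6495.
t* = 1.293, so margin of error = 1.293 × 12.6495 = 16.3558.
Difference in means = 338.0 − 486.1 = -148.1000.
-148.1000 ± 16.3558 → (-164.46, -131.74).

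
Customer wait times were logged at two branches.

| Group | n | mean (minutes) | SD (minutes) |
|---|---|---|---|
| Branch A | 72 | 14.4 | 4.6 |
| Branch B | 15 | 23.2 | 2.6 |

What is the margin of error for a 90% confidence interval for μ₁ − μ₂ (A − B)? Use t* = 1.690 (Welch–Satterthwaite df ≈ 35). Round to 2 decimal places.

1.46

Standard errors of each mean: 4.6/√72 = 0.5421 and 2.6/√15 = 0.6713.
SE(x̄₁ − x̄₂) = √(0.5421² + 0.6713²) = 0.8629 for independent samples with unequal variances.
With t* = 1.690, the margin is 1.690 × 0.8629 = 1.4583.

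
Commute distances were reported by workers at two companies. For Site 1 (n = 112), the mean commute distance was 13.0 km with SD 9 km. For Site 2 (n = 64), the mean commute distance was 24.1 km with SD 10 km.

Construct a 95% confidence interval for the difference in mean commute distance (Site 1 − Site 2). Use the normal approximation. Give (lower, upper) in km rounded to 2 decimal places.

(-14.06, -8.14)

Standard errors of each mean: 9/√112 = 0.8504 and 10/√64 = 1.2500.
SE(x̄₁ − x̄₂) = √(0.8504² + 1.2500²) = 1.5118 for independent samples with unequal variances.
With z* = 1.960, the margin is 1.960 × 1.5118 = 2.9631.
x̄₁ − x̄₂ = 13.0 − 24.1 = -11.1000; the interval is -11.1000 ± 2.9631 = (-14.06, -8.14).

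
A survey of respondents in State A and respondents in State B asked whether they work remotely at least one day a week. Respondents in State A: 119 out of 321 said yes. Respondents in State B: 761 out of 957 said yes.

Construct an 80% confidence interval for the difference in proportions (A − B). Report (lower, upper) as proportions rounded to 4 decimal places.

(-0.4629, -0.3861)

p̂₁ = 119/321 = 0.3707 and p̂₂ = 761/957 = 0.7952.
SE₁ = √(p̂₁(1−p̂₁)/n₁) = √(0.3707·0.6293/321) = 0.02696; SE₂ = √(0.7952·0.2048/957) = 0.01305.
Independent samples: SE of the difference = √(SE₁² + SE₂²) = √(0.0007268416 + 0.0001703025) = 0.02995.
z* for 80% confidence is 1.282, so the margin of error is 1.282 × 0.02995 = 0.03840.
Point estimate p̂₁ − p̂₂ = 0.3707 − 0.7952 = -0.4245.
-0.4245 ± 0.03840 → (-0.4629, -0.3861).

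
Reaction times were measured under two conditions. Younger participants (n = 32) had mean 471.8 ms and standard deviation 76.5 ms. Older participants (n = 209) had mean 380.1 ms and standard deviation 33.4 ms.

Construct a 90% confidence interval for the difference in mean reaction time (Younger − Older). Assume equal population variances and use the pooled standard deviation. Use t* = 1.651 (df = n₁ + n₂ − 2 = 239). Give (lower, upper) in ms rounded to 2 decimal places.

Pooled variance s_p² = [31·76.5² + 208·33.4²] / (32+209−2) = 1729.9424, so s_p = 41.5926.
SE_diff = s_p·√(1/n₁ + 1/n₂) = 41.5926·√(1/32 + 1/209) = 7.8954.
t* = 1.651; margin = 1.651 × 7.8954 = 13.0353.
Difference = 471.8 − 380.1 = 91.7000.
91.7000 ± 13.0353 → (78.66, 104.74).

(78.66, 104.74)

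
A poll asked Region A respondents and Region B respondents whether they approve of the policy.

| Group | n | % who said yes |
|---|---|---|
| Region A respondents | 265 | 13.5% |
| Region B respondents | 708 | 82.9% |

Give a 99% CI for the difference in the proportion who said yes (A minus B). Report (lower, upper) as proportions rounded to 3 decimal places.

SE₁ = √(p̂₁(1−p̂₁)/n₁) = √(0.1350·0.8650/265) = 0.02099; SE₂ = √(0.8290·0.1710/708) = 0.01415.
Independent samples: SE of the difference = √(SE₁² + SE₂²) = √(0.0004405801 + 0.0002002225) = 0.02531.
z* for 99% confidence is 2.576, so the margin of error is 2.576 × 0.02531 = 0.06520.
Point estimate p̂₁ − p̂₂ = 0.1350 − 0.8290 = -0.6940.
-0.6940 ± 0.06520 → (-0.759, -0.629).

(-0.759, -0.629)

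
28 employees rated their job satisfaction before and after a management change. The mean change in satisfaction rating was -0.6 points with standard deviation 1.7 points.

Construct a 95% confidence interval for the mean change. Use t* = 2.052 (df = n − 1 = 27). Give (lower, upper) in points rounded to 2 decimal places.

(-1.26, 0.06)

Paired design: SE = s_d/√n = 1.7/√28 = 0.3213.
t* = 2.052; margin of error = 2.052 × 0.3213 = 0.6593.
-0.6 ± 0.6593 → (-1.26, 0.06).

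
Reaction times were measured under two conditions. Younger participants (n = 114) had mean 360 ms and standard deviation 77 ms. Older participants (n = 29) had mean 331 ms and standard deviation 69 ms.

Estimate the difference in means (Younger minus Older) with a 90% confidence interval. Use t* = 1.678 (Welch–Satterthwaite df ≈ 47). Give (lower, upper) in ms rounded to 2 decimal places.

(4.33, 53.67)

Per-group SEs: s₁/√n₁ = 77/√114 = 7.2117, s₂/√n₂ = 69/√29 = 12.8130.
Unpooled SE of the difference: √(52.00861689 + 164.172969) = 14.7031.
Margin of error = t* · SE = 1.678 × 14.7031 = 24.6718.
x̄₁ − x̄₂ = 360 − 331 = 29.0000.
CI: 29.0000 ± 24.6718 = (4.33, 53.67).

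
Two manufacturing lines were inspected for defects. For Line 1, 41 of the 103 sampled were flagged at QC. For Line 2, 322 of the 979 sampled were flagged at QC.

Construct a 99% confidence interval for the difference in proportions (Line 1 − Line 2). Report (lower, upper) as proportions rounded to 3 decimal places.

p̂₁ = 41/103 = 0.3981 and p̂₂ = 322/979 = 0.3289.
SE₁ = √(p̂₁(1−p̂₁)/n₁) = √(0.3981·0.6019/103) = 0.04823; SE₂ = √(0.3289·0.6711/979) = 0.01502.
Independent samples: SE of the difference = √(SE₁² + SE₂²) = √(0.0023261329 + 0.0002256004) = 0.05051.
z* for 99% confidence is 2.576, so the margin of error is 2.576 × 0.05051 = 0.13011.
Point estimate p̂₁ − p̂₂ = 0.3981 − 0.3289 = 0.0692.
0.0692 ± 0.13011 → (-0.061, 0.199).

(-0.061, 0.199)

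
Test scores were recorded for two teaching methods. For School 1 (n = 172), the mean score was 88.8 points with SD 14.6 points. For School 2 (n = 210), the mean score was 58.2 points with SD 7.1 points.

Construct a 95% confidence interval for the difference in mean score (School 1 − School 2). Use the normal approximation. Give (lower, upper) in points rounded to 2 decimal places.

(28.22, 32.98)

Per-group SEs: s₁/√n₁ = 14.6/√172 = 1.1132, s₂/√n₂ = 7.1/√210 = 0.4899.
Unpooled SE of the difference: √(1.23921424 + 0.24000201) = 1.2162.
Margin of error = z* · SE = 1.960 × 1.2162 = 2.3838.
x̄₁ − x̄₂ = 88.8 − 58.2 = 30.6000.
CI: 30.6000 ± 2.3838 = (28.22, 32.98).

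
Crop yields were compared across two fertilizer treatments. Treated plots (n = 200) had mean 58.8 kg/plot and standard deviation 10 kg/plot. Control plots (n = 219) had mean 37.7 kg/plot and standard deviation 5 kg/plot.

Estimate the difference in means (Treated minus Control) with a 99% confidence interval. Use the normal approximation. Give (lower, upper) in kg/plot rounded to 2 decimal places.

(19.08, 23.12)

SE₁ = s₁/√n₁ = 10/√200 = 0.7071; SE₂ = 5/√219 = 0.3379.
Independent samples, unequal variances: SE_diff = √(SE₁² + SE₂²) = √(0.49999041 + 0.11417641) = 0.7837.
z* = 2.576, so margin of error = 2.576 × 0.7837 = 2.0188.
Difference in means = 58.8 − 37.7 = 21.1000.
21.1000 ± 2.0188 → (19.08, 23.12).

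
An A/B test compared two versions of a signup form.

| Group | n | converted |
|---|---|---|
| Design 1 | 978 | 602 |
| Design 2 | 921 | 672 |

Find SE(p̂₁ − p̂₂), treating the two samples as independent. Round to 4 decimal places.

First, p̂₁ = 602/978 = 0.6155; p̂₂ = 672/921 = 0.7296.
The two standard errors are √(0.6155×0.3845/978) = 0.01556 and √(0.7296×0.2704/921) = 0.01464.
Because the samples are independent, SE_diff = √(0.01556² + 0.01464²) = 0.02136.

0.0214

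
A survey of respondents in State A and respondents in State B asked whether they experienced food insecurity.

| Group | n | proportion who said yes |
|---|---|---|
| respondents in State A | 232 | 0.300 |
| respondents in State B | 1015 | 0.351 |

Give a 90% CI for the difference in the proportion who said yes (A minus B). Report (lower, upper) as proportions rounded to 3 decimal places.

The two standard errors are √(0.3000×0.7000/232) = 0.03009 and √(0.3510×0.6490/1015) = 0.01498.
Because the samples are independent, SE_diff = √(0.03009² + 0.01498²) = 0.03361.
Using z* = 1.645 for 90%, ME = 1.645 × 0.03361 = 0.05529.
p̂₁ − p̂₂ = -0.0510; interval -0.0510 ± 0.05529 gives (-0.106, 0.004).

(-0.106, 0.004)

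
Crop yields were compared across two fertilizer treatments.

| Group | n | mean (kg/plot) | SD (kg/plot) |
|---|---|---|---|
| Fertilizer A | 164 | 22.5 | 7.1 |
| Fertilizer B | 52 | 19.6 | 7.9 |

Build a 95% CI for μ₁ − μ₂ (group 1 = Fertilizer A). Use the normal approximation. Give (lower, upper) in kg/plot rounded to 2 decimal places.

(0.49, 5.31)

Per-group SEs: s₁/√n₁ = 7.1/√164 = 0.5544, s₂/√n₂ = 7.9/√52 = 1.0955.
Unpooled SE of the difference: √(0.30735936 + 1.20012025) = 1.2278.
Margin of error = z* · SE = 1.960 × 1.2278 = 2.4065.
x̄₁ − x̄₂ = 22.5 − 19.6 = 2.9000.
CI: 2.9000 ± 2.4065 = (0.49, 5.31).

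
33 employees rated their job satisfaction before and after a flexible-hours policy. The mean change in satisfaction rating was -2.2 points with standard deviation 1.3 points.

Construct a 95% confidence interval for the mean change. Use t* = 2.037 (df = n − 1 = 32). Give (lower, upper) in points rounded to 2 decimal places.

Paired design: SE = s_d/√n = 1.3/√33 = 0.2263.
t* = 2.037; margin of error = 2.037 × 0.2263 = 0.4610.
-2.2 ± 0.4610 → (-2.66, -1.74).

(-2.66, -1.74)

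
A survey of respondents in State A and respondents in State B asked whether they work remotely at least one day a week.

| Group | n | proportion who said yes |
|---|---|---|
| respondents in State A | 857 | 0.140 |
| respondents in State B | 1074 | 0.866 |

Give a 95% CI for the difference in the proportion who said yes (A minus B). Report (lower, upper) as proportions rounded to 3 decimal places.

(-0.757, -0.695)

SE₁ = √(p̂₁(1−p̂₁)/n₁) = √(0.1400·0.8600/857) = 0.01185; SE₂ = √(0.8660·0.1340/1074) = 0.01039.
Independent samples: SE of the difference = √(SE₁² + SE₂²) = √(0.0001404225 + 0.0001079521) = 0.01576.
z* for 95% confidence is 1.960, so the margin of error is 1.960 × 0.01576 = 0.03089.
Point estimate p̂₁ − p̂₂ = 0.1400 − 0.8660 = -0.7260.
-0.7260 ± 0.03089 → (-0.757, -0.695).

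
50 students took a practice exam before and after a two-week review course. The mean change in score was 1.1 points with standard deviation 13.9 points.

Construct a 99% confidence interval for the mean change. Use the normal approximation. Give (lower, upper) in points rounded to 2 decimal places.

Paired design: SE = s_d/√n = 13.9/√50 = 1.9658.
z* = 2.576; margin of error = 2.576 × 1.9658 = 5.0639.
1.1 ± 5.0639 → (-3.96, 6.16).

(-3.96, 6.16)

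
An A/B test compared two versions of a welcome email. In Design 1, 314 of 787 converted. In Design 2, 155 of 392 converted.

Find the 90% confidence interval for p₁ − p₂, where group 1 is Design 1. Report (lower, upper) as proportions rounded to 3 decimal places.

(-0.046, 0.053)

First, p̂₁ = 314/787 = 0.3990; p̂₂ = 155/392 = 0.3954.
The two standard errors are √(0.3990×0.6010/787) = 0.01746 and √(0.3954×0.6046/392) = 0.02470.
Because the samples are independent, SE_diff = √(0.01746² + 0.02470²) = 0.03025.
Using z* = 1.645 for 90%, ME = 1.645 × 0.03025 = 0.04976.
p̂₁ − p̂₂ = 0.0036; interval 0.0036 ± 0.04976 gives (-0.046, 0.053).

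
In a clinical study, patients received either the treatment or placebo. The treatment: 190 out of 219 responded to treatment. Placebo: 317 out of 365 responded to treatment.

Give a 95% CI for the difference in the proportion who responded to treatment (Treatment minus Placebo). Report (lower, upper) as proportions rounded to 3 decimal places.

Sample proportions: 190/219 = 0.8676, 317/365 = 0.8685.
Each SE is √(p̂(1−p̂)/n): √(0.8676·0.1324/219) = 0.02290 and √(0.8685·0.1315/365) = 0.01769.
SE(p̂₁ − p̂₂) = √(SE₁² + SE₂²) = √(0.00052441 + 0.0003129361) = 0.02894, since the two samples are independent.
At 95% confidence z* = 1.960; margin = 1.960 × 0.02894 = 0.05672.
The difference is 0.8676 − 0.8685 = -0.0009, so the interval is -0.0009 ± 0.05672 = (-0.058, 0.056).

(-0.058, 0.056)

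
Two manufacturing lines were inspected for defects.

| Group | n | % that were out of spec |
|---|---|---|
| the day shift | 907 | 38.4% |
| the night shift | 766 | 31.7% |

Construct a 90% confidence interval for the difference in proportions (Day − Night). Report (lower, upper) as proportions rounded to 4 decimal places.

Each SE is √(p̂(1−p̂)/n): √(0.3840·0.6160/907) = 0.01615 and √(0.3170·0.6830/766) = 0.01681.
SE(p̂₁ − p̂₂) = √(SE₁² + SE₂²) = √(0.0002608225 + 0.0002825761) = 0.02331, since the two samples are independent.
At 90% confidence z* = 1.645; margin = 1.645 × 0.02331 = 0.03834.
The difference is 0.3840 − 0.3170 = 0.0670, so the interval is 0.0670 ± 0.03834 = (0.0287, 0.1053).

(0.0287, 0.1053)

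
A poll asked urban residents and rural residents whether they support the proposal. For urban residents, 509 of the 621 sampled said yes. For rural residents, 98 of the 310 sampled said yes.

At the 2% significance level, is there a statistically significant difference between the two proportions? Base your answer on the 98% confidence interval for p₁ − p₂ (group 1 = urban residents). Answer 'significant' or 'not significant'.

significant

First, p̂₁ = 509/621 = 0.8196; p̂₂ = 98/310 = 0.3161.
The two standard errors are √(0.8196×0.1804/621) = 0.01543 and √(0.3161×0.6839/310) = 0.02641.
Because the samples are independent, SE_diff = √(0.01543² + 0.02641²) = 0.03059.
Using z* = 2.326 for 98%, ME = 2.326 × 0.03059 = 0.07115.
p̂₁ − p̂₂ = 0.5035; interval 0.5035 ± 0.07115 gives (0.43235, 0.57465).
The interval (0.43235, 0.57465) does not contain 0, so the difference is significant.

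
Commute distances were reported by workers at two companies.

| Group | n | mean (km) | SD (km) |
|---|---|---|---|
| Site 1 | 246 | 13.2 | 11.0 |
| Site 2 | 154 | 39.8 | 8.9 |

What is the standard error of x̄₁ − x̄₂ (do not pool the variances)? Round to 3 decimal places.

1.003

Per-group SEs: s₁/√n₁ = 11.0/√246 = 0.7013, s₂/√n₂ = 8.9/√154 = 0.7172.
Unpooled SE of the difference: √(0.49182169 + 0.51437584) = 1.0031.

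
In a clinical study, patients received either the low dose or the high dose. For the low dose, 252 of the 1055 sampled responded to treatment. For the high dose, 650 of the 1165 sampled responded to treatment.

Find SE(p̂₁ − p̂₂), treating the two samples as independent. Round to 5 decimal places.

0.01960

First, p̂₁ = 252/1055 = 0.2389; p̂₂ = 650/1165 = 0.5579.
The two standard errors are √(0.2389×0.7611/1055) = 0.01313 and √(0.5579×0.4421/1165) = 0.01455.
Because the samples are independent, SE_diff = √(0.01313² + 0.01455²) = 0.01960.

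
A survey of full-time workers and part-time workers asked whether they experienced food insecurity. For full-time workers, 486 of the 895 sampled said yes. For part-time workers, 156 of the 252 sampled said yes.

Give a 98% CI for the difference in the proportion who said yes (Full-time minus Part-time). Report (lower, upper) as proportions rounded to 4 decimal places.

(-0.1570, 0.0050)

Sample proportions: 486/895 = 0.5430, 156/252 = 0.6190.
Each SE is √(p̂(1−p̂)/n): √(0.5430·0.4570/895) = 0.01665 and √(0.6190·0.3810/252) = 0.03059.
SE(p̂₁ − p̂₂) = √(SE₁² + SE₂²) = √(0.0002772225 + 0.0009357481) = 0.03483, since the two samples are independent.
At 98% confidence z* = 2.326; margin = 2.326 × 0.03483 = 0.08101.
The difference is 0.5430 − 0.6190 = -0.0760, so the interval is -0.0760 ± 0.08101 = (-0.1570, 0.0050).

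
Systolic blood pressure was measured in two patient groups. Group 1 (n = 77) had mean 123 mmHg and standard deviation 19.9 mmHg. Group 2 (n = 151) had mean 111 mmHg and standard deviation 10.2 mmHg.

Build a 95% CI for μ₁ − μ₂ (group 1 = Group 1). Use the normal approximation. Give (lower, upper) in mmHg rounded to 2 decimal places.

Per-group SEs: s₁/√n₁ = 19.9/√77 = 2.2678, s₂/√n₂ = 10.2/√151 = 0.8301.
Unpooled SE of the difference: √(5.14291684 + 0.68906601) = 2.4149.
Margin of error = z* · SE = 1.960 × 2.4149 = 4.7332.
x̄₁ − x̄₂ = 123 − 111 = 12.0000.
CI: 12.0000 ± 4.7332 = (7.27, 16.73).

(7.27, 16.73)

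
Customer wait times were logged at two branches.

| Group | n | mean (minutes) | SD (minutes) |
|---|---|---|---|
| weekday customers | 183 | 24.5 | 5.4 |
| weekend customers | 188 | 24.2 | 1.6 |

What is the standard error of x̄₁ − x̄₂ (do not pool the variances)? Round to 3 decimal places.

0.416

Standard errors of each mean: 5.4/√183 = 0.3992 and 1.6/√188 = 0.1167.
SE(x̄₁ − x̄₂) = √(0.3992² + 0.1167²) = 0.4159 for independent samples with unequal variances.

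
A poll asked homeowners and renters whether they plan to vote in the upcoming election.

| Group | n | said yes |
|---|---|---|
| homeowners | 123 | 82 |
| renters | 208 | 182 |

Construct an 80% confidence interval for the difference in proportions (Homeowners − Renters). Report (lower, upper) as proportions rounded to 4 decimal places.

(-0.2702, -0.1464)

p̂₁ = 82/123 = 0.6667 and p̂₂ = 182/208 = 0.8750.
SE₁ = √(p̂₁(1−p̂₁)/n₁) = √(0.6667·0.3333/123) = 0.04250; SE₂ = √(0.8750·0.1250/208) = 0.02293.
Independent samples: SE of the difference = √(SE₁² + SE₂²) = √(0.00180625 + 0.0005257849) = 0.04829.
z* for 80% confidence is 1.282, so the margin of error is 1.282 × 0.04829 = 0.06191.
Point estimate p̂₁ − p̂₂ = 0.6667 − 0.8750 = -0.2083.
-0.2083 ± 0.06191 → (-0.2702, -0.1464).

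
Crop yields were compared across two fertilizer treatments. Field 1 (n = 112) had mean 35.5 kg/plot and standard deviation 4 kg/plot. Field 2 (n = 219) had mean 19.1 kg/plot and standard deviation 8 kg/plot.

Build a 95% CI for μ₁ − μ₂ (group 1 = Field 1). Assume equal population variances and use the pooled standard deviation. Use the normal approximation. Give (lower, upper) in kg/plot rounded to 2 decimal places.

Pooled variance s_p² = [111·4² + 218·8²] / (112+219−2) = 47.8055, so s_p = 6.9142.
SE_diff = s_p·√(1/n₁ + 1/n₂) = 6.9142·√(1/112 + 1/219) = 0.8032.
z* = 1.960; margin = 1.960 × 0.8032 = 1.5743.
Difference = 35.5 − 19.1 = 16.4000.
16.4000 ± 1.5743 → (14.83, 17.97).

(14.83, 17.97)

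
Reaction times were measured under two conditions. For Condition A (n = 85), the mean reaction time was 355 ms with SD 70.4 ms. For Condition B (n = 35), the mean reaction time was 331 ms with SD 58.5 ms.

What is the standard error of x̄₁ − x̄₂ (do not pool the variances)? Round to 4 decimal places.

12.4935

Per-group SEs: s₁/√n₁ = 70.4/√85 = 7.6360, s₂/√n₂ = 58.5/√35 = 9.8883.
Unpooled SE of the difference: √(58.308496 + 97.77847689) = 12.4935.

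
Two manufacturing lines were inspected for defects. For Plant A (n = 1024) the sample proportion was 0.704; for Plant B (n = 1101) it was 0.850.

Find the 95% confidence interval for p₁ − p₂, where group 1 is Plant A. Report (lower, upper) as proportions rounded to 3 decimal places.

(-0.181, -0.111)

The two standard errors are √(0.7040×0.2960/1024) = 0.01427 and √(0.8500×0.1500/1101) = 0.01076.
Because the samples are independent, SE_diff = √(0.01427² + 0.01076²) = 0.01787.
Using z* = 1.960 for 95%, ME = 1.960 × 0.01787 = 0.03503.
p̂₁ − p̂₂ = -0.1460; interval -0.1460 ± 0.03503 gives (-0.181, -0.111).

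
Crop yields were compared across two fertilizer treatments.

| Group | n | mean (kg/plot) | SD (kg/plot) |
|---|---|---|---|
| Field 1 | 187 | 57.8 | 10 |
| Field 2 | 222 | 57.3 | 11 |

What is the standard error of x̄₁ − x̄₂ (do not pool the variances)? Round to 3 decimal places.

Standard errors of each mean: 10/√187 = 0.7313 and 11/√222 = 0.7383.
SE(x̄₁ − x̄₂) = √(0.7313² + 0.7383²) = 1.0392 for independent samples with unequal variances.

1.039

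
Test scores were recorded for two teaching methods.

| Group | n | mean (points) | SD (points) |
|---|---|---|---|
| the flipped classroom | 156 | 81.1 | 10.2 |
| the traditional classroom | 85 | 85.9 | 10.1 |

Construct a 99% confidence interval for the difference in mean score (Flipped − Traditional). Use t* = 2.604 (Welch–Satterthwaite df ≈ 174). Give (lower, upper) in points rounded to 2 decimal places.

SE₁ = s₁/√n₁ = 10.2/√156 = 0.8167; SE₂ = 10.1/√85 = 1.0955.
Independent samples, unequal variances: SE_diff = √(SE₁² + SE₂²) = √(0.66699889 + 1.20012025) = 1.3664.
t* = 2.604, so margin of error = 2.604 × 1.3664 = 3.5581.
Difference in means = 81.1 − 85.9 = -4.8000.
-4.8000 ± 3.5581 → (-8.36, -1.24).

(-8.36, -1.24)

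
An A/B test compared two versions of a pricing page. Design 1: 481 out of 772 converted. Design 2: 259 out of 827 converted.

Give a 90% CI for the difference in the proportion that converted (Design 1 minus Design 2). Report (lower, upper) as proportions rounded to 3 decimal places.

First, p̂₁ = 481/772 = 0.6231; p̂₂ = 259/827 = 0.3132.
The two standard errors are √(0.6231×0.3769/772) = 0.01744 and √(0.3132×0.6868/827) = 0.01613.
Because the samples are independent, SE_diff = √(0.01744² + 0.01613²) = 0.02376.
Using z* = 1.645 for 90%, ME = 1.645 × 0.02376 = 0.03909.
p̂₁ − p̂₂ = 0.3099; interval 0.3099 ± 0.03909 gives (0.271, 0.349).

(0.271, 0.349)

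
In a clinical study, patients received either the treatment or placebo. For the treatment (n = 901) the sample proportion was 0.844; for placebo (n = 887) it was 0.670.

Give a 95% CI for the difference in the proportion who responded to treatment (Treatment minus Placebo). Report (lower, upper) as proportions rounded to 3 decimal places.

Each SE is √(p̂(1−p̂)/n): √(0.8440·0.1560/901) = 0.01209 and √(0.6700·0.3300/887) = 0.01579.
SE(p̂₁ − p̂₂) = √(SE₁² + SE₂²) = √(0.0001461681 + 0.0002493241) = 0.01989, since the two samples are independent.
At 95% confidence z* = 1.960; margin = 1.960 × 0.01989 = 0.03898.
The difference is 0.8440 − 0.6700 = 0.1740, so the interval is 0.1740 ± 0.03898 = (0.135, 0.213).

(0.135, 0.213)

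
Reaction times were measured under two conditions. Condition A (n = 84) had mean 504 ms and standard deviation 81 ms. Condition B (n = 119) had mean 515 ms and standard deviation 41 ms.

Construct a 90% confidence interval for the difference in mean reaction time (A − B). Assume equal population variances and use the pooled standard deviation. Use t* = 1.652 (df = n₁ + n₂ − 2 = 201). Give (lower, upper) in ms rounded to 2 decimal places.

Pooled variance s_p² = [83·81² + 118·41²] / (84+119−2) = 3696.1244, so s_p = 60.7958.
SE_diff = s_p·√(1/n₁ + 1/n₂) = 60.7958·√(1/84 + 1/119) = 8.6638.
t* = 1.652; margin = 1.652 × 8.6638 = 14.3126.
Difference = 504 − 515 = -11.0000.
-11.0000 ± 14.3126 → (-25.31, 3.31).

(-25.31, 3.31)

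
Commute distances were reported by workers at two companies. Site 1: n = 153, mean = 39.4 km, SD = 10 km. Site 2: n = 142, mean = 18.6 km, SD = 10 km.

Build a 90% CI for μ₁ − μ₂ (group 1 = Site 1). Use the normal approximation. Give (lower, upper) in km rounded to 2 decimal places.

(18.88, 22.72)

SE₁ = s₁/√n₁ = 10/√153 = 0.8085; SE₂ = 10/√142 = 0.8392.
Independent samples, unequal variances: SE_diff = √(SE₁² + SE₂²) = √(0.65367225 + 0.70425664) = 1.1653.
z* = 1.645, so margin of error = 1.645 × 1.1653 = 1.9169.
Difference in means = 39.4 − 18.6 = 20.8000.
20.8000 ± 1.9169 → (18.88, 22.72).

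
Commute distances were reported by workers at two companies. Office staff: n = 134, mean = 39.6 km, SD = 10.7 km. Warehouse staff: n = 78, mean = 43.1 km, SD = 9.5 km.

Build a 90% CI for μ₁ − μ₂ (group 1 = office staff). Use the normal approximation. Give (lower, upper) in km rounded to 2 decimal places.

(-5.83, -1.17)

Standard errors of each mean: 10.7/√134 = 0.9243 and 9.5/√78 = 1.0757.
SE(x̄₁ − x̄₂) = √(0.9243² + 1.0757²) = 1.4183 for independent samples with unequal variances.
With z* = 1.645, the margin is 1.645 × 1.4183 = 2.3331.
x̄₁ − x̄₂ = 39.6 − 43.1 = -3.5000; the interval is -3.5000 ± 2.3331 = (-5.83, -1.17).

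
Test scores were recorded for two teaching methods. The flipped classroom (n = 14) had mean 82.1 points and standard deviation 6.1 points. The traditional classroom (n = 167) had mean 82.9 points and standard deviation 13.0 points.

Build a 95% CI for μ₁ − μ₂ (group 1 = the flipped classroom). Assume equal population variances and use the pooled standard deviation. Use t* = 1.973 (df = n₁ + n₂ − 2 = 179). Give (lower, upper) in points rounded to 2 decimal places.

(-7.73, 6.13)

Pooled variance s_p² = [13·6.1² + 166·13.0²] / (14+167−2) = 159.4287, so s_p = 12.6265.
SE_diff = s_p·√(1/n₁ + 1/n₂) = 12.6265·√(1/14 + 1/167) = 3.5132.
t* = 1.973; margin = 1.973 × 3.5132 = 6.9315.
Difference = 82.1 − 82.9 = -0.8000.
-0.8000 ± 6.9315 → (-7.73, 6.13).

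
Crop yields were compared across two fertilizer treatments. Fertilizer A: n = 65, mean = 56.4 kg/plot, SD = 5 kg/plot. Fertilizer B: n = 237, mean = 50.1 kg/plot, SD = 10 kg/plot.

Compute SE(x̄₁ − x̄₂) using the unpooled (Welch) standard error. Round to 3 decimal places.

Per-group SEs: s₁/√n₁ = 5/√65 = 0.6202, s₂/√n₂ = 10/√237 = 0.6496.
Unpooled SE of the difference: √(0.38464804 + 0.42198016) = 0.8981.

0.898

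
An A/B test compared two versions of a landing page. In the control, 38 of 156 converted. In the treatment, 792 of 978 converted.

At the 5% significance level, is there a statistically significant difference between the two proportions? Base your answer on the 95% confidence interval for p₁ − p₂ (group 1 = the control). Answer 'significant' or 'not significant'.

significant

Sample proportions: 38/156 = 0.2436, 792/978 = 0.8098.
Each SE is √(p̂(1−p̂)/n): √(0.2436·0.7564/156) = 0.03437 and √(0.8098·0.1902/978) = 0.01255.
SE(p̂₁ − p̂₂) = √(SE₁² + SE₂²) = √(0.0011812969 + 0.0001575025) = 0.03659, since the two samples are independent.
At 95% confidence z* = 1.960; margin = 1.960 × 0.03659 = 0.07172.
The difference is 0.2436 − 0.8098 = -0.5662, so the interval is -0.5662 ± 0.07172 = (-0.63792, -0.49448).
The interval (-0.63792, -0.49448) does not contain 0, so the difference is significant.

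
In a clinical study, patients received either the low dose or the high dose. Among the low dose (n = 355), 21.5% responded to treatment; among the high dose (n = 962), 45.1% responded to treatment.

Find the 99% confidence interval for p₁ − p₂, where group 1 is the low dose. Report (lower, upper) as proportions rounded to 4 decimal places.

(-0.3057, -0.1663)

SE₁ = √(p̂₁(1−p̂₁)/n₁) = √(0.2150·0.7850/355) = 0.02180; SE₂ = √(0.4510·0.5490/962) = 0.01604.
Independent samples: SE of the difference = √(SE₁² + SE₂²) = √(0.00047524 + 0.0002572816) = 0.02707.
z* for 99% confidence is 2.576, so the margin of error is 2.576 × 0.02707 = 0.06973.
Point estimate p̂₁ − p̂₂ = 0.2150 − 0.4510 = -0.2360.
-0.2360 ± 0.06973 → (-0.3057, -0.1663).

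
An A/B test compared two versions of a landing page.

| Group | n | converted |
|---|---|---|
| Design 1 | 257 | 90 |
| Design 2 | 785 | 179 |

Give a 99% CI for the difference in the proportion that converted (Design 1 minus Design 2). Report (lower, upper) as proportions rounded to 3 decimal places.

(0.036, 0.208)

Sample proportions: 90/257 = 0.3502, 179/785 = 0.2280.
Each SE is √(p̂(1−p̂)/n): √(0.3502·0.6498/257) = 0.02976 and √(0.2280·0.7720/785) = 0.01497.
SE(p̂₁ − p̂₂) = √(SE₁² + SE₂²) = √(0.0008856576 + 0.0002241009) = 0.03331, since the two samples are independent.
At 99% confidence z* = 2.576; margin = 2.576 × 0.03331 = 0.08581.
The difference is 0.3502 − 0.2280 = 0.1222, so the interval is 0.1222 ± 0.08581 = (0.036, 0.208).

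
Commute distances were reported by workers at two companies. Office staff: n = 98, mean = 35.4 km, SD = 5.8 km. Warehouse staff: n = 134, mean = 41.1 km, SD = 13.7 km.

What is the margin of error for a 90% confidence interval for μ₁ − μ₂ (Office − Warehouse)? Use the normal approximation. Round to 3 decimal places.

Per-group SEs: s₁/√n₁ = 5.8/√98 = 0.5859, s₂/√n₂ = 13.7/√134 = 1.1835.
Unpooled SE of the difference: √(0.34327881 + 1.40067225) = 1.3206.
Margin of error = z* · SE = 1.645 × 1.3206 = 2.1724.

2.172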